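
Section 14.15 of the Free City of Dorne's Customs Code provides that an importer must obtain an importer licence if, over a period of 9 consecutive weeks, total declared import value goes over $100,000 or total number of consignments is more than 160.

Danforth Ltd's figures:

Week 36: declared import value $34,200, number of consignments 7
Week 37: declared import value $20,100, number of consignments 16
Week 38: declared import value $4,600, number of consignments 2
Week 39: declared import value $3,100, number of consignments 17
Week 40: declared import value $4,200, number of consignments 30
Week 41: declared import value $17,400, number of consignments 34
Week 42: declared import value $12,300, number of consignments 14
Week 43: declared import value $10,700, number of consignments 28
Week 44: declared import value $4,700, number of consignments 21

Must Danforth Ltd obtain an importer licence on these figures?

Total declared import value: $34,200 + $20,100 + $4,600 + $3,100 + $4,200 + $17,400 + $12,300 + $10,700 + $4,700 = $111,300 (> $100,000).
Total number of consignments: 7 + 16 + 2 + 17 + 30 + 34 + 14 + 28 + 21 = 169 (> 160).
The test is 'or': at least one threshold is exceeded.

Yes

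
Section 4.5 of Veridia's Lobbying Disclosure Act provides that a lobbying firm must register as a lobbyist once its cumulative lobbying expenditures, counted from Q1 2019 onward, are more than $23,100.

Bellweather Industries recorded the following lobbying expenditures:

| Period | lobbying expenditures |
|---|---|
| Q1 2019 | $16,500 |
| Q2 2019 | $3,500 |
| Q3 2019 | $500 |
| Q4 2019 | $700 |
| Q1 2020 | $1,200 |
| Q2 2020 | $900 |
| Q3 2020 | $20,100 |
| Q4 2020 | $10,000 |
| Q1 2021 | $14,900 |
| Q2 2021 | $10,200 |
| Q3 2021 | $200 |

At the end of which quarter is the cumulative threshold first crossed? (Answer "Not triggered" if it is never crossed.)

Q2 2020

Through Q1 2019: $16,500
Through Q2 2019: $20,000
Through Q3 2019: $20,500
Through Q4 2019: $21,200
Through Q1 2020: $22,400
Through Q2 2020: $23,300 ← exceeds threshold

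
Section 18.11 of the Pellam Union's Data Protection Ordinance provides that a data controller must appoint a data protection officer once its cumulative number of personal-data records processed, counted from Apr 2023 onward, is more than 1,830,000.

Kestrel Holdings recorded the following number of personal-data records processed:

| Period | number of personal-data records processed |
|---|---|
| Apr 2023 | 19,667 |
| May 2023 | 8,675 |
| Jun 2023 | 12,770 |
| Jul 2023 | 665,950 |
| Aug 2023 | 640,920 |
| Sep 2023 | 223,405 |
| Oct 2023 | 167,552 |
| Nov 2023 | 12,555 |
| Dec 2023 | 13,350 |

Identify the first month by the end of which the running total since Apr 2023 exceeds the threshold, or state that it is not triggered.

Through Apr 2023: 19,667
Through May 2023: 28,342
Through Jun 2023: 41,112
Through Jul 2023: 707,062
Through Aug 2023: 1,347,982
Through Sep 2023: 1,571,387
Through Oct 2023: 1,738,939
Through Nov 2023: 1,751,494
Through Dec 2023: 1,764,844
Final cumulative total 1,764,844 ≤ 1,830,000; the threshold is never exceeded.

Not triggered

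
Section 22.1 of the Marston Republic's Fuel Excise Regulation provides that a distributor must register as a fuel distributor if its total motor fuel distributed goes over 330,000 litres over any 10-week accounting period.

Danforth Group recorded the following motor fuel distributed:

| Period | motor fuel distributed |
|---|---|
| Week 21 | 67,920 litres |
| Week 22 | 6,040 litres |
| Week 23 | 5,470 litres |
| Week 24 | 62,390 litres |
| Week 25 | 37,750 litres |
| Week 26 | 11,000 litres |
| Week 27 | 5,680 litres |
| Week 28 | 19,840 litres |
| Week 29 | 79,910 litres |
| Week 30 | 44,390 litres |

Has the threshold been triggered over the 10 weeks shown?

Total motor fuel distributed: 67,920 litres + 6,040 litres + 5,470 litres + 62,390 litres + 37,750 litres + 11,000 litres + 5,680 litres + 19,840 litres + 79,910 litres + 44,390 litres = 340,390 litres.
340,390 litres > 330,000 litres, so the threshold is exceeded.

Yes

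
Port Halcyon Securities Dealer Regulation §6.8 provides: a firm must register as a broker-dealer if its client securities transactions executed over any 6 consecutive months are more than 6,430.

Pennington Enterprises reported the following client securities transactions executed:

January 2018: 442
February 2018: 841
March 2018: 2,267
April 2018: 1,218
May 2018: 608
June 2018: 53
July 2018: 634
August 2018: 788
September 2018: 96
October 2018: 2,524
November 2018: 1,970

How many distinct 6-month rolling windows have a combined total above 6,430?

0

January 2018–June 2018: 442 + 841 + 2,267 + 1,218 + 608 + 53 = 5,429 (under)
February 2018–July 2018: 841 + 2,267 + 1,218 + 608 + 53 + 634 = 5,621 (under)
March 2018–August 2018: 2,267 + 1,218 + 608 + 53 + 634 + 788 = 5,568 (under)
April 2018–September 2018: 1,218 + 608 + 53 + 634 + 788 + 96 = 3,397 (under)
May 2018–October 2018: 608 + 53 + 634 + 788 + 96 + 2,524 = 4,703 (under)
June 2018–November 2018: 53 + 634 + 788 + 96 + 2,524 + 1,970 = 6,065 (under)
0 windows exceed the threshold.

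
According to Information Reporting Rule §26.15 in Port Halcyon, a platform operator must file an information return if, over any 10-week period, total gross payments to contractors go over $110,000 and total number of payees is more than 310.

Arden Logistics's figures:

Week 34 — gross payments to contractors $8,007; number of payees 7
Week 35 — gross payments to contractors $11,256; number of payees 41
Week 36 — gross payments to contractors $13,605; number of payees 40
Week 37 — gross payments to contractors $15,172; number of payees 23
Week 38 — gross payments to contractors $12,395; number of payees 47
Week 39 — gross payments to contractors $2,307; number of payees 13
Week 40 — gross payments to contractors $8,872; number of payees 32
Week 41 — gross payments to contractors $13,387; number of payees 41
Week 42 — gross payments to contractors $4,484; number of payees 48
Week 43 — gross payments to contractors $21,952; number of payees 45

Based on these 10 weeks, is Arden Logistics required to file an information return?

Total gross payments to contractors: $8,007 + $11,256 + $13,605 + $15,172 + $12,395 + $2,307 + $8,872 + $13,387 + $4,484 + $21,952 = $111,437 (> $110,000).
Total number of payees: 7 + 41 + 40 + 23 + 47 + 13 + 32 + 41 + 48 + 45 = 337 (> 310).
The test is 'and': both thresholds are exceeded.

Yes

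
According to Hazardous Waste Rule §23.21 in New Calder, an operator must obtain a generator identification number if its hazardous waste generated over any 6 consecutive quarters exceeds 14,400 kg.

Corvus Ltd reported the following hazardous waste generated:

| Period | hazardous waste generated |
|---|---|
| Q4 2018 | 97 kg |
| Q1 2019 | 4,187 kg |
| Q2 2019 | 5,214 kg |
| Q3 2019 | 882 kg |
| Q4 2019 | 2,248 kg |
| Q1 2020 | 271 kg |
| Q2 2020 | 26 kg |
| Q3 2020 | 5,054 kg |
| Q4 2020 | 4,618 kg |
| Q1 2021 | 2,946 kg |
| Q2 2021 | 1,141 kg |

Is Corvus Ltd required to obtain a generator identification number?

Yes

Q4 2018–Q1 2020: 97 kg + 4,187 kg + 5,214 kg + 882 kg + 2,248 kg + 271 kg = 12,899 kg (under)
Q1 2019–Q2 2020: 4,187 kg + 5,214 kg + 882 kg + 2,248 kg + 271 kg + 26 kg = 12,828 kg (under)
Q2 2019–Q3 2020: 5,214 kg + 882 kg + 2,248 kg + 271 kg + 26 kg + 5,054 kg = 13,695 kg (under)
Q3 2019–Q4 2020: 882 kg + 2,248 kg + 271 kg + 26 kg + 5,054 kg + 4,618 kg = 13,099 kg (under)
Q4 2019–Q1 2021: 2,248 kg + 271 kg + 26 kg + 5,054 kg + 4,618 kg + 2,946 kg = 15,163 kg (over)
Q1 2020–Q2 2021: 271 kg + 26 kg + 5,054 kg + 4,618 kg + 2,946 kg + 1,141 kg = 14,056 kg (under)
At least one window exceeds 14,400 kg.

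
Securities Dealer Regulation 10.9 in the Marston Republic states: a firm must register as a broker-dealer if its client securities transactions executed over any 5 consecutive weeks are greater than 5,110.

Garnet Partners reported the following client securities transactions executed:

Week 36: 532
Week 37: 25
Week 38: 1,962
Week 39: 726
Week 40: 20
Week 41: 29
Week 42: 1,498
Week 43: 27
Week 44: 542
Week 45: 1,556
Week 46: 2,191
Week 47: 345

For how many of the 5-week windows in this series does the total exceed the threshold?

1

Week 36–Week 40: 532 + 25 + 1,962 + 726 + 20 = 3,265 (under)
Week 37–Week 41: 25 + 1,962 + 726 + 20 + 29 = 2,762 (under)
Week 38–Week 42: 1,962 + 726 + 20 + 29 + 1,498 = 4,235 (under)
Week 39–Week 43: 726 + 20 + 29 + 1,498 + 27 = 2,300 (under)
Week 40–Week 44: 20 + 29 + 1,498 + 27 + 542 = 2,116 (under)
Week 41–Week 45: 29 + 1,498 + 27 + 542 + 1,556 = 3,652 (under)
Week 42–Week 46: 1,498 + 27 + 542 + 1,556 + 2,191 = 5,814 (over)
Week 43–Week 47: 27 + 542 + 1,556 + 2,191 + 345 = 4,661 (under)
1 window exceeds the threshold.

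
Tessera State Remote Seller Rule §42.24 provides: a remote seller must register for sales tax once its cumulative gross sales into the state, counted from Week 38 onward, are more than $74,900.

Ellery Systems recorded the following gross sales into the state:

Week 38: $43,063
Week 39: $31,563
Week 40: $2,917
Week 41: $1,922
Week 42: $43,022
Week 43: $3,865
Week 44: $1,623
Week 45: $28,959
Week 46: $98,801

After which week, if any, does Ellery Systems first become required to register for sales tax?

Week 40

Through Week 38: $43,063
Through Week 39: $74,626
Through Week 40: $77,543 ← exceeds threshold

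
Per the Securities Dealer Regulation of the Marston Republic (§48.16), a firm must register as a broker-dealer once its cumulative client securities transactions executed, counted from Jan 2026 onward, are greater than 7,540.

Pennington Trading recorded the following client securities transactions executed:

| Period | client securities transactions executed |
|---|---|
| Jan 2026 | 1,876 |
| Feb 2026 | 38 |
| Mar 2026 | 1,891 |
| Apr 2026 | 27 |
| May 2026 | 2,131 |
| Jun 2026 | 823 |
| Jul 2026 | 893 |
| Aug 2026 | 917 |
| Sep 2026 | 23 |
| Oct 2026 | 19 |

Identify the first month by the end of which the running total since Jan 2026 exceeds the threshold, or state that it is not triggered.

Through Jan 2026: 1,876
Through Feb 2026: 1,914
Through Mar 2026: 3,805
Through Apr 2026: 3,832
Through May 2026: 5,963
Through Jun 2026: 6,786
Through Jul 2026: 7,679 ← exceeds threshold

Jul 2026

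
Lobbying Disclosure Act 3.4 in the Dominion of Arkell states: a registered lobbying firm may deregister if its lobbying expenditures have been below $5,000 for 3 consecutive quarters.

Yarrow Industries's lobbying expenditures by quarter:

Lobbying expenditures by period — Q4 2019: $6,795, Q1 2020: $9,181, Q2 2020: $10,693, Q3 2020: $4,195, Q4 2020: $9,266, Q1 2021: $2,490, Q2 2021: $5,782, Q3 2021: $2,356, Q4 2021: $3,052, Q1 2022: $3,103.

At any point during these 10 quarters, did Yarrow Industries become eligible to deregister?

Yes

Quarters below $5,000: Q3 2020, Q1 2021, Q3 2021, Q4 2021, Q1 2022.
Longest run of consecutive quarters below the threshold: 3.
3 ≥ 3, so Yarrow Industries became eligible.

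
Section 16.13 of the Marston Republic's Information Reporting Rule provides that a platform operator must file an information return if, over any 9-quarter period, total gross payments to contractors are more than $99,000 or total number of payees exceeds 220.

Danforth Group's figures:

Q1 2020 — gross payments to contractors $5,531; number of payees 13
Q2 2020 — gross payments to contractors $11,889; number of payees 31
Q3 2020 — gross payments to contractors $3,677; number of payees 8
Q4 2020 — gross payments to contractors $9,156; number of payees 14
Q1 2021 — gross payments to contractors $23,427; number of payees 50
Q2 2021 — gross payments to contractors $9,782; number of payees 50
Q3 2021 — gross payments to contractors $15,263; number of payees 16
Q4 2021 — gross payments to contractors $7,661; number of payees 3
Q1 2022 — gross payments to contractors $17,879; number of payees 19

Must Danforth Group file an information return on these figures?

Total gross payments to contractors: $5,531 + $11,889 + $3,677 + $9,156 + $23,427 + $9,782 + $15,263 + $7,661 + $17,879 = $104,265 (> $99,000).
Total number of payees: 13 + 31 + 8 + 14 + 50 + 50 + 16 + 3 + 19 = 204 (≤ 220).
The test is 'or': at least one threshold is exceeded.

Yes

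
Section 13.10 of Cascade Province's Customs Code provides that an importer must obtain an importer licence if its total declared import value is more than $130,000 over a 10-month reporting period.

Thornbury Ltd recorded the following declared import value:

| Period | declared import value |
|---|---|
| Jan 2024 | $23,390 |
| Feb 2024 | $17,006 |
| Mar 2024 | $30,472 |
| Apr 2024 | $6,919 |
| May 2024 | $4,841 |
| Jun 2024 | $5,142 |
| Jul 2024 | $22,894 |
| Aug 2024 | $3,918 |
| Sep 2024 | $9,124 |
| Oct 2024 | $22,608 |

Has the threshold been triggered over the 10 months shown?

Yes

Total declared import value: $23,390 + $17,006 + $30,472 + $6,919 + $4,841 + $5,142 + $22,894 + $3,918 + $9,124 + $22,608 = $146,314.
$146,314 > $130,000, so the threshold is exceeded.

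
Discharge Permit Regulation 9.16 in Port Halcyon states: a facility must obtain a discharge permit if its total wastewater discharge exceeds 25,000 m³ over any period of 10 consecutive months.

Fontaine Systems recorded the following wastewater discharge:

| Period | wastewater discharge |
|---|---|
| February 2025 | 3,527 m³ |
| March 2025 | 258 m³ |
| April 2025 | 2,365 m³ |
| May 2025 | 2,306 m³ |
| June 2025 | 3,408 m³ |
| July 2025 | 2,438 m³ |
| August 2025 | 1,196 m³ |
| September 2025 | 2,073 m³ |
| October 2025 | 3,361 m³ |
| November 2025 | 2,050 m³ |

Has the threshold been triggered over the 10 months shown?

No

Total wastewater discharge: 3,527 m³ + 258 m³ + 2,365 m³ + 2,306 m³ + 3,408 m³ + 2,438 m³ + 1,196 m³ + 2,073 m³ + 3,361 m³ + 2,050 m³ = 22,982 m³.
22,982 m³ ≤ 25,000 m³, so the threshold is not exceeded.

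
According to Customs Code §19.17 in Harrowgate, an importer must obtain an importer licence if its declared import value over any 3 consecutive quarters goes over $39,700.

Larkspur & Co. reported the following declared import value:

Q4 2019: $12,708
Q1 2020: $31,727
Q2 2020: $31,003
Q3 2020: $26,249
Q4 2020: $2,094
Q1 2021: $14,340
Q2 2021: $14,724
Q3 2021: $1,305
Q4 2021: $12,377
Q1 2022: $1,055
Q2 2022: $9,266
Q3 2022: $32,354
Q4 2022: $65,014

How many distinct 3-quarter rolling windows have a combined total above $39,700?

Q4 2019–Q2 2020: $12,708 + $31,727 + $31,003 = $75,438 (over)
Q1 2020–Q3 2020: $31,727 + $31,003 + $26,249 = $88,979 (over)
Q2 2020–Q4 2020: $31,003 + $26,249 + $2,094 = $59,346 (over)
Q3 2020–Q1 2021: $26,249 + $2,094 + $14,340 = $42,683 (over)
Q4 2020–Q2 2021: $2,094 + $14,340 + $14,724 = $31,158 (under)
Q1 2021–Q3 2021: $14,340 + $14,724 + $1,305 = $30,369 (under)
Q2 2021–Q4 2021: $14,724 + $1,305 + $12,377 = $28,406 (under)
Q3 2021–Q1 2022: $1,305 + $12,377 + $1,055 = $14,737 (under)
Q4 2021–Q2 2022: $12,377 + $1,055 + $9,266 = $22,698 (under)
Q1 2022–Q3 2022: $1,055 + $9,266 + $32,354 = $42,675 (over)
Q2 2022–Q4 2022: $9,266 + $32,354 + $65,014 = $106,634 (over)
6 windows exceed the threshold.

6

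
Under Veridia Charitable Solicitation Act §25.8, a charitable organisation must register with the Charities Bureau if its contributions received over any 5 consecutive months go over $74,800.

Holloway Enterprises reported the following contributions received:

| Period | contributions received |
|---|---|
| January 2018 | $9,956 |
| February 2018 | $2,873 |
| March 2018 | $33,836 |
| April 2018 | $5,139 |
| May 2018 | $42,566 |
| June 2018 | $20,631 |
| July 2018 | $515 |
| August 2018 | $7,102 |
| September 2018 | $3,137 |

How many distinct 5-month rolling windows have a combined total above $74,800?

4

January 2018–May 2018: $9,956 + $2,873 + $33,836 + $5,139 + $42,566 = $94,370 (over)
February 2018–June 2018: $2,873 + $33,836 + $5,139 + $42,566 + $20,631 = $105,045 (over)
March 2018–July 2018: $33,836 + $5,139 + $42,566 + $20,631 + $515 = $102,687 (over)
April 2018–August 2018: $5,139 + $42,566 + $20,631 + $515 + $7,102 = $75,953 (over)
May 2018–September 2018: $42,566 + $20,631 + $515 + $7,102 + $3,137 = $73,951 (under)
4 windows exceed the threshold.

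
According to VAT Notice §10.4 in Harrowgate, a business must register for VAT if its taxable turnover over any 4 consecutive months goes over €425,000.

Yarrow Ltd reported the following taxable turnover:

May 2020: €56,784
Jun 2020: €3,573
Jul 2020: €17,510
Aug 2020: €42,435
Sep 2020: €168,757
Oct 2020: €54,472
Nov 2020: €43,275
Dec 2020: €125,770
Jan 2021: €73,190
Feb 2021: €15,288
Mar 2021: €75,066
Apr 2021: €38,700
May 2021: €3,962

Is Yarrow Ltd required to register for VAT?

No

May 2020–Aug 2020: €56,784 + €3,573 + €17,510 + €42,435 = €120,302 (under)
Jun 2020–Sep 2020: €3,573 + €17,510 + €42,435 + €168,757 = €232,275 (under)
Jul 2020–Oct 2020: €17,510 + €42,435 + €168,757 + €54,472 = €283,174 (under)
Aug 2020–Nov 2020: €42,435 + €168,757 + €54,472 + €43,275 = €308,939 (under)
Sep 2020–Dec 2020: €168,757 + €54,472 + €43,275 + €125,770 = €392,274 (under)
Oct 2020–Jan 2021: €54,472 + €43,275 + €125,770 + €73,190 = €296,707 (under)
Nov 2020–Feb 2021: €43,275 + €125,770 + €73,190 + €15,288 = €257,523 (under)
Dec 2020–Mar 2021: €125,770 + €73,190 + €15,288 + €75,066 = €289,314 (under)
Jan 2021–Apr 2021: €73,190 + €15,288 + €75,066 + €38,700 = €202,244 (under)
Feb 2021–May 2021: €15,288 + €75,066 + €38,700 + €3,962 = €133,016 (under)
No window exceeds €425,000.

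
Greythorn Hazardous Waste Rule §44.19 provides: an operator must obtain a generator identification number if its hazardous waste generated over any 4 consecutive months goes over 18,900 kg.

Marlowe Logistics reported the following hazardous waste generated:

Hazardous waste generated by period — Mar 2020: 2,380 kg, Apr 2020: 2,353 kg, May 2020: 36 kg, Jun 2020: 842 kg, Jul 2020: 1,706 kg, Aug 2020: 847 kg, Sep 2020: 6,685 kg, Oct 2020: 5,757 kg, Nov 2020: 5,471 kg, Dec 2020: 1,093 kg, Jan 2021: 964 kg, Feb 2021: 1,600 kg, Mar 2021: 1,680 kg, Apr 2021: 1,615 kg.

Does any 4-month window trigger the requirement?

Mar 2020–Jun 2020: 2,380 kg + 2,353 kg + 36 kg + 842 kg = 5,611 kg (under)
Apr 2020–Jul 2020: 2,353 kg + 36 kg + 842 kg + 1,706 kg = 4,937 kg (under)
May 2020–Aug 2020: 36 kg + 842 kg + 1,706 kg + 847 kg = 3,431 kg (under)
Jun 2020–Sep 2020: 842 kg + 1,706 kg + 847 kg + 6,685 kg = 10,080 kg (under)
Jul 2020–Oct 2020: 1,706 kg + 847 kg + 6,685 kg + 5,757 kg = 14,995 kg (under)
Aug 2020–Nov 2020: 847 kg + 6,685 kg + 5,757 kg + 5,471 kg = 18,760 kg (under)
Sep 2020–Dec 2020: 6,685 kg + 5,757 kg + 5,471 kg + 1,093 kg = 19,006 kg (over)
Oct 2020–Jan 2021: 5,757 kg + 5,471 kg + 1,093 kg + 964 kg = 13,285 kg (under)
Nov 2020–Feb 2021: 5,471 kg + 1,093 kg + 964 kg + 1,600 kg = 9,128 kg (under)
Dec 2020–Mar 2021: 1,093 kg + 964 kg + 1,600 kg + 1,680 kg = 5,337 kg (under)
Jan 2021–Apr 2021: 964 kg + 1,600 kg + 1,680 kg + 1,615 kg = 5,859 kg (under)
At least one window exceeds 18,900 kg.

Yes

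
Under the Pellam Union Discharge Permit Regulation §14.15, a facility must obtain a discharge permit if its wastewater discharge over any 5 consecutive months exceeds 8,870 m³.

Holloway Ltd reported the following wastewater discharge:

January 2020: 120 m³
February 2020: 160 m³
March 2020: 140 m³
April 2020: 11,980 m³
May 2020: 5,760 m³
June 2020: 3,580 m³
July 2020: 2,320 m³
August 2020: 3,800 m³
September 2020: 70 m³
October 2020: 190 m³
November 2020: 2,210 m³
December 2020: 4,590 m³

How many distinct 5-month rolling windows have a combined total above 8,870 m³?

7

January 2020–May 2020: 120 m³ + 160 m³ + 140 m³ + 11,980 m³ + 5,760 m³ = 18,160 m³ (over)
February 2020–June 2020: 160 m³ + 140 m³ + 11,980 m³ + 5,760 m³ + 3,580 m³ = 21,620 m³ (over)
March 2020–July 2020: 140 m³ + 11,980 m³ + 5,760 m³ + 3,580 m³ + 2,320 m³ = 23,780 m³ (over)
April 2020–August 2020: 11,980 m³ + 5,760 m³ + 3,580 m³ + 2,320 m³ + 3,800 m³ = 27,440 m³ (over)
May 2020–September 2020: 5,760 m³ + 3,580 m³ + 2,320 m³ + 3,800 m³ + 70 m³ = 15,530 m³ (over)
June 2020–October 2020: 3,580 m³ + 2,320 m³ + 3,800 m³ + 70 m³ + 190 m³ = 9,960 m³ (over)
July 2020–November 2020: 2,320 m³ + 3,800 m³ + 70 m³ + 190 m³ + 2,210 m³ = 8,590 m³ (under)
August 2020–December 2020: 3,800 m³ + 70 m³ + 190 m³ + 2,210 m³ + 4,590 m³ = 10,860 m³ (over)
7 windows exceed the threshold.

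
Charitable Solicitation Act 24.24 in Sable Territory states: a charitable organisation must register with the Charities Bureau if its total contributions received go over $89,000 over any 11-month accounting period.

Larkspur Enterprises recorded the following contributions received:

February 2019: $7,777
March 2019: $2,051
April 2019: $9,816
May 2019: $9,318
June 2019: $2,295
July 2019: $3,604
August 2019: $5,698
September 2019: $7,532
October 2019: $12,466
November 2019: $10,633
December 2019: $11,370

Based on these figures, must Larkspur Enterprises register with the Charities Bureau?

No

Total contributions received: $7,777 + $2,051 + $9,816 + $9,318 + $2,295 + $3,604 + $5,698 + $7,532 + $12,466 + $10,633 + $11,370 = $82,560.
$82,560 ≤ $89,000, so the threshold is not exceeded.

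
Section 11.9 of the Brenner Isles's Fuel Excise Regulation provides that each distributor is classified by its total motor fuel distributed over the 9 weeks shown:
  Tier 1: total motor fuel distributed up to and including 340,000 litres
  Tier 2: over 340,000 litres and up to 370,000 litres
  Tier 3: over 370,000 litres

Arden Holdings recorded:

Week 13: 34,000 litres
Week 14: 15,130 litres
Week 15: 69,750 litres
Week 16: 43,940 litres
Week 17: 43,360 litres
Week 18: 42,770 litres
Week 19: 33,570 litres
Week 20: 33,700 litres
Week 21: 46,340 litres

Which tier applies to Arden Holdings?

Tier 2

Total motor fuel distributed: 34,000 litres + 15,130 litres + 69,750 litres + 43,940 litres + 43,360 litres + 42,770 litres + 33,570 litres + 33,700 litres + 46,340 litres = 362,560 litres.
340,000 litres < 362,560 litres ≤ 370,000 litres, so Tier 2 applies.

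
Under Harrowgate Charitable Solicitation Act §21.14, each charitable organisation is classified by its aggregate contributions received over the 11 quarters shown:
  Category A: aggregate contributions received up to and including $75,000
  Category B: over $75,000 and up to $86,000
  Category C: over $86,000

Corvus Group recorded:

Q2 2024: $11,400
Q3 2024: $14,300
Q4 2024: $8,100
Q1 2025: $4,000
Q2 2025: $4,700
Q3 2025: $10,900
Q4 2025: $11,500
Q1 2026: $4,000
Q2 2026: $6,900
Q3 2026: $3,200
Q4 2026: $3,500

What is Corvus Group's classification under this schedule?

Aggregate contributions received: $11,400 + $14,300 + $8,100 + $4,000 + $4,700 + $10,900 + $11,500 + $4,000 + $6,900 + $3,200 + $3,500 = $82,500.
$75,000 < $82,500 ≤ $86,000, so Category B applies.

Category B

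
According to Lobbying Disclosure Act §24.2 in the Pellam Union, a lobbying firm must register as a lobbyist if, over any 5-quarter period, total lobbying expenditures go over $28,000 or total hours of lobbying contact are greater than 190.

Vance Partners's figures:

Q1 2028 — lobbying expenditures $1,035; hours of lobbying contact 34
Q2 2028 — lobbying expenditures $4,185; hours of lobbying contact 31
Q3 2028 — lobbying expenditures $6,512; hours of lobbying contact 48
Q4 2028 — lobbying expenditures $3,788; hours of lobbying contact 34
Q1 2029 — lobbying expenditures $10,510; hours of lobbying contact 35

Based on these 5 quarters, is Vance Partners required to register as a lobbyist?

No

Total lobbying expenditures: $1,035 + $4,185 + $6,512 + $3,788 + $10,510 = $26,030 (≤ $28,000).
Total hours of lobbying contact: 34 + 31 + 48 + 34 + 35 = 182 (≤ 190).
The test is 'or': neither threshold is exceeded.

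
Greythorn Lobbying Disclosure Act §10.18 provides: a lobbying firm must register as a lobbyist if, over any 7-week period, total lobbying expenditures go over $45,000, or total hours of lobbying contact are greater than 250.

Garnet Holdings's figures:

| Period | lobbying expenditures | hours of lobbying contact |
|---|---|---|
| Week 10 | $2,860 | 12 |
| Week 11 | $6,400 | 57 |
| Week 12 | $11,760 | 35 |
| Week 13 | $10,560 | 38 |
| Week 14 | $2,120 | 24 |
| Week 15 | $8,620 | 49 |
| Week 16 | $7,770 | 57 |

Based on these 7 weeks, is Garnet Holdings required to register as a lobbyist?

Total lobbying expenditures: $2,860 + $6,400 + $11,760 + $10,560 + $2,120 + $8,620 + $7,770 = $50,090 (> $45,000).
Total hours of lobbying contact: 12 + 57 + 35 + 38 + 24 + 49 + 57 = 272 (> 250).
The test is 'or': at least one threshold is exceeded.

Yes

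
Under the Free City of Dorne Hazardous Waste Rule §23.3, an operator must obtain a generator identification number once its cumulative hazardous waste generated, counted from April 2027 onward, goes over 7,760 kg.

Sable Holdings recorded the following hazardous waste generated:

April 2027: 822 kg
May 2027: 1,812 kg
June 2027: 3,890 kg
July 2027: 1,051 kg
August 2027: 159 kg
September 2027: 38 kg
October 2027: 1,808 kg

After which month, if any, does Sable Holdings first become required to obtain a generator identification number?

Through April 2027: 822 kg
Through May 2027: 2,634 kg
Through June 2027: 6,524 kg
Through July 2027: 7,575 kg
Through August 2027: 7,734 kg
Through September 2027: 7,772 kg ← exceeds threshold

September 2027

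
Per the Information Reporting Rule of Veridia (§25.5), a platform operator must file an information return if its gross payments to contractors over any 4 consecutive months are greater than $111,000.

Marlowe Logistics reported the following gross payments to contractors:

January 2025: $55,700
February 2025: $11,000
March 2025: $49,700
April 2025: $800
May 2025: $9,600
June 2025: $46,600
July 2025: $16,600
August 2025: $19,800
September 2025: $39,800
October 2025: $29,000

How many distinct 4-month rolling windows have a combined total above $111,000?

2

January 2025–April 2025: $55,700 + $11,000 + $49,700 + $800 = $117,200 (over)
February 2025–May 2025: $11,000 + $49,700 + $800 + $9,600 = $71,100 (under)
March 2025–June 2025: $49,700 + $800 + $9,600 + $46,600 = $106,700 (under)
April 2025–July 2025: $800 + $9,600 + $46,600 + $16,600 = $73,600 (under)
May 2025–August 2025: $9,600 + $46,600 + $16,600 + $19,800 = $92,600 (under)
June 2025–September 2025: $46,600 + $16,600 + $19,800 + $39,800 = $122,800 (over)
July 2025–October 2025: $16,600 + $19,800 + $39,800 + $29,000 = $105,200 (under)
2 windows exceed the threshold.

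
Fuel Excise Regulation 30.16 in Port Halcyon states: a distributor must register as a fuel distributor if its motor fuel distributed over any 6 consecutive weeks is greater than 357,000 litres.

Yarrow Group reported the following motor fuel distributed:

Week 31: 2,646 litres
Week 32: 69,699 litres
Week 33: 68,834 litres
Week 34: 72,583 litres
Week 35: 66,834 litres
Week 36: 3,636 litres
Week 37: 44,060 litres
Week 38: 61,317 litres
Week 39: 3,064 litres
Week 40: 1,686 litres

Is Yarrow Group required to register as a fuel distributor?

Week 31–Week 36: 2,646 litres + 69,699 litres + 68,834 litres + 72,583 litres + 66,834 litres + 3,636 litres = 284,232 litres (under)
Week 32–Week 37: 69,699 litres + 68,834 litres + 72,583 litres + 66,834 litres + 3,636 litres + 44,060 litres = 325,646 litres (under)
Week 33–Week 38: 68,834 litres + 72,583 litres + 66,834 litres + 3,636 litres + 44,060 litres + 61,317 litres = 317,264 litres (under)
Week 34–Week 39: 72,583 litres + 66,834 litres + 3,636 litres + 44,060 litres + 61,317 litres + 3,064 litres = 251,494 litres (under)
Week 35–Week 40: 66,834 litres + 3,636 litres + 44,060 litres + 61,317 litres + 3,064 litres + 1,686 litres = 180,597 litres (under)
No window exceeds 357,000 litres.

No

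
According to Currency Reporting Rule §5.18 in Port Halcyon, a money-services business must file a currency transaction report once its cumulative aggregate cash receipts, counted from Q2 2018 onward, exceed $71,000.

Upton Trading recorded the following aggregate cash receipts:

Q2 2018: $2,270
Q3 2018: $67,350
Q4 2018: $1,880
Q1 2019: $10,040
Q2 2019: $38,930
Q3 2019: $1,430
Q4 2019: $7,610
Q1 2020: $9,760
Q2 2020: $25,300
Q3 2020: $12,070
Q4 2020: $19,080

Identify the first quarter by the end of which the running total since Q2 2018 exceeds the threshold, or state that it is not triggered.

Q4 2018

Through Q2 2018: $2,270
Through Q3 2018: $69,620
Through Q4 2018: $71,500 ← exceeds threshold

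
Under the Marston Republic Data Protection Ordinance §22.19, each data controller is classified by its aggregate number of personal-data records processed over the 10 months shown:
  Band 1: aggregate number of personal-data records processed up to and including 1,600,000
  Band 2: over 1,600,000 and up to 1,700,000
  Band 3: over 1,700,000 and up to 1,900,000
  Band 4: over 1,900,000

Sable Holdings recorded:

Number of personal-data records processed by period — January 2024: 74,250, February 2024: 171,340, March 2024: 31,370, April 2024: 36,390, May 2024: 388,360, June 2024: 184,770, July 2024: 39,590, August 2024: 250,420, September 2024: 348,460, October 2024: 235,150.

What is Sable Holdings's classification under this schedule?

Aggregate number of personal-data records processed: 74,250 + 171,340 + 31,370 + 36,390 + 388,360 + 184,770 + 39,590 + 250,420 + 348,460 + 235,150 = 1,760,100.
1,700,000 < 1,760,100 ≤ 1,900,000, so Band 3 applies.

Band 3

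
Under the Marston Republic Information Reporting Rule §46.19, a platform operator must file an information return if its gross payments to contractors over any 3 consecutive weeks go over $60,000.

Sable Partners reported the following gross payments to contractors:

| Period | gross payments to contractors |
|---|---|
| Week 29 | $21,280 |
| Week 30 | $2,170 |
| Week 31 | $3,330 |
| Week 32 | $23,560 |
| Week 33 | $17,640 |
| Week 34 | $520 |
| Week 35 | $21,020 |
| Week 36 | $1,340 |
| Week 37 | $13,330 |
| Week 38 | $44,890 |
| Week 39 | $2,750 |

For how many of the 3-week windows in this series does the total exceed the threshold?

1

Week 29–Week 31: $21,280 + $2,170 + $3,330 = $26,780 (under)
Week 30–Week 32: $2,170 + $3,330 + $23,560 = $29,060 (under)
Week 31–Week 33: $3,330 + $23,560 + $17,640 = $44,530 (under)
Week 32–Week 34: $23,560 + $17,640 + $520 = $41,720 (under)
Week 33–Week 35: $17,640 + $520 + $21,020 = $39,180 (under)
Week 34–Week 36: $520 + $21,020 + $1,340 = $22,880 (under)
Week 35–Week 37: $21,020 + $1,340 + $13,330 = $35,690 (under)
Week 36–Week 38: $1,340 + $13,330 + $44,890 = $59,560 (under)
Week 37–Week 39: $13,330 + $44,890 + $2,750 = $60,970 (over)
1 window exceeds the threshold.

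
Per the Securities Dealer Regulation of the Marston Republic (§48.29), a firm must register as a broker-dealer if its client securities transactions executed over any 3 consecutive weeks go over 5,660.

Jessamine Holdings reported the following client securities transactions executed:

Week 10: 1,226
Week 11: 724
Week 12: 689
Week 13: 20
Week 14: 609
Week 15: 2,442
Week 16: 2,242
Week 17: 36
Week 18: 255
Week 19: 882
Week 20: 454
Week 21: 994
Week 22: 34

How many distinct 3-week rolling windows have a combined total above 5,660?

0

Week 10–Week 12: 1,226 + 724 + 689 = 2,639 (under)
Week 11–Week 13: 724 + 689 + 20 = 1,433 (under)
Week 12–Week 14: 689 + 20 + 609 = 1,318 (under)
Week 13–Week 15: 20 + 609 + 2,442 = 3,071 (under)
Week 14–Week 16: 609 + 2,442 + 2,242 = 5,293 (under)
Week 15–Week 17: 2,442 + 2,242 + 36 = 4,720 (under)
Week 16–Week 18: 2,242 + 36 + 255 = 2,533 (under)
Week 17–Week 19: 36 + 255 + 882 = 1,173 (under)
Week 18–Week 20: 255 + 882 + 454 = 1,591 (under)
Week 19–Week 21: 882 + 454 + 994 = 2,330 (under)
Week 20–Week 22: 454 + 994 + 34 = 1,482 (under)
0 windows exceed the threshold.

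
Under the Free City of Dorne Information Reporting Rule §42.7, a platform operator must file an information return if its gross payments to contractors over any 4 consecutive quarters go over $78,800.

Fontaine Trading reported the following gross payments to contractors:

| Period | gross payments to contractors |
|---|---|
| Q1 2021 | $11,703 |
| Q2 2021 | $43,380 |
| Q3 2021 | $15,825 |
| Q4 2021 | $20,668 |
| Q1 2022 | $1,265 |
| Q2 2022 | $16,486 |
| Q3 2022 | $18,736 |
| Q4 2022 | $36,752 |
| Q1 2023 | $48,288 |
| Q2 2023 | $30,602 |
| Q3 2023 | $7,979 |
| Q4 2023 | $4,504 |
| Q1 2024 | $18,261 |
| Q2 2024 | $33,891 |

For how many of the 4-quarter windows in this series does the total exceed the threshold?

Q1 2021–Q4 2021: $11,703 + $43,380 + $15,825 + $20,668 = $91,576 (over)
Q2 2021–Q1 2022: $43,380 + $15,825 + $20,668 + $1,265 = $81,138 (over)
Q3 2021–Q2 2022: $15,825 + $20,668 + $1,265 + $16,486 = $54,244 (under)
Q4 2021–Q3 2022: $20,668 + $1,265 + $16,486 + $18,736 = $57,155 (under)
Q1 2022–Q4 2022: $1,265 + $16,486 + $18,736 + $36,752 = $73,239 (under)
Q2 2022–Q1 2023: $16,486 + $18,736 + $36,752 + $48,288 = $120,262 (over)
Q3 2022–Q2 2023: $18,736 + $36,752 + $48,288 + $30,602 = $134,378 (over)
Q4 2022–Q3 2023: $36,752 + $48,288 + $30,602 + $7,979 = $123,621 (over)
Q1 2023–Q4 2023: $48,288 + $30,602 + $7,979 + $4,504 = $91,373 (over)
Q2 2023–Q1 2024: $30,602 + $7,979 + $4,504 + $18,261 = $61,346 (under)
Q3 2023–Q2 2024: $7,979 + $4,504 + $18,261 + $33,891 = $64,635 (under)
6 windows exceed the threshold.

6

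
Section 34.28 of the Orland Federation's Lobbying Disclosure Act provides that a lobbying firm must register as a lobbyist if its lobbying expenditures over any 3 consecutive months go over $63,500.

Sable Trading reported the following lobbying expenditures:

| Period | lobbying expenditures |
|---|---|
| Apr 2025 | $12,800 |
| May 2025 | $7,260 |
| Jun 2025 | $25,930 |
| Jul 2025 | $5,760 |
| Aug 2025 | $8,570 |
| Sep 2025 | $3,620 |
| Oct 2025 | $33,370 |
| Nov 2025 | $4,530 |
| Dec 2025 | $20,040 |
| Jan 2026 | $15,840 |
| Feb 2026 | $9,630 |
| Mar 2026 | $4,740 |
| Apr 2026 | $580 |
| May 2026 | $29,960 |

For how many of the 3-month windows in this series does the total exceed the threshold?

Apr 2025–Jun 2025: $12,800 + $7,260 + $25,930 = $45,990 (under)
May 2025–Jul 2025: $7,260 + $25,930 + $5,760 = $38,950 (under)
Jun 2025–Aug 2025: $25,930 + $5,760 + $8,570 = $40,260 (under)
Jul 2025–Sep 2025: $5,760 + $8,570 + $3,620 = $17,950 (under)
Aug 2025–Oct 2025: $8,570 + $3,620 + $33,370 = $45,560 (under)
Sep 2025–Nov 2025: $3,620 + $33,370 + $4,530 = $41,520 (under)
Oct 2025–Dec 2025: $33,370 + $4,530 + $20,040 = $57,940 (under)
Nov 2025–Jan 2026: $4,530 + $20,040 + $15,840 = $40,410 (under)
Dec 2025–Feb 2026: $20,040 + $15,840 + $9,630 = $45,510 (under)
Jan 2026–Mar 2026: $15,840 + $9,630 + $4,740 = $30,210 (under)
Feb 2026–Apr 2026: $9,630 + $4,740 + $580 = $14,950 (under)
Mar 2026–May 2026: $4,740 + $580 + $29,960 = $35,280 (under)
0 windows exceed the threshold.

0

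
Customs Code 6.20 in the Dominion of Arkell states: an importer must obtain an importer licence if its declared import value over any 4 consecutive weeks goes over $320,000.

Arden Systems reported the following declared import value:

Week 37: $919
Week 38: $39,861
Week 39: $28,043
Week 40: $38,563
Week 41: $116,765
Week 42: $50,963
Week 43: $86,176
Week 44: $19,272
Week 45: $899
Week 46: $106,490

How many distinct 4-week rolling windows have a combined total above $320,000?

0

Week 37–Week 40: $919 + $39,861 + $28,043 + $38,563 = $107,386 (under)
Week 38–Week 41: $39,861 + $28,043 + $38,563 + $116,765 = $223,232 (under)
Week 39–Week 42: $28,043 + $38,563 + $116,765 + $50,963 = $234,334 (under)
Week 40–Week 43: $38,563 + $116,765 + $50,963 + $86,176 = $292,467 (under)
Week 41–Week 44: $116,765 + $50,963 + $86,176 + $19,272 = $273,176 (under)
Week 42–Week 45: $50,963 + $86,176 + $19,272 + $899 = $157,310 (under)
Week 43–Week 46: $86,176 + $19,272 + $899 + $106,490 = $212,837 (under)
0 windows exceed the threshold.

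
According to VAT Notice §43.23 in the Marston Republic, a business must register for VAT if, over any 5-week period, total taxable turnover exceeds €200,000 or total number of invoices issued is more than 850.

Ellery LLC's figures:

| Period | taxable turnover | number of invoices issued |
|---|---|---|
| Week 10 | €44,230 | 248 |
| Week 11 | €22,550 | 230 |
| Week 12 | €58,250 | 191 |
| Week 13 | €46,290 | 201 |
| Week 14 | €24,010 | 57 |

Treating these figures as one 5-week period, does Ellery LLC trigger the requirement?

Total taxable turnover: €44,230 + €22,550 + €58,250 + €46,290 + €24,010 = €195,330 (≤ €200,000).
Total number of invoices issued: 248 + 230 + 191 + 201 + 57 = 927 (> 850).
The test is 'or': at least one threshold is exceeded.

Yes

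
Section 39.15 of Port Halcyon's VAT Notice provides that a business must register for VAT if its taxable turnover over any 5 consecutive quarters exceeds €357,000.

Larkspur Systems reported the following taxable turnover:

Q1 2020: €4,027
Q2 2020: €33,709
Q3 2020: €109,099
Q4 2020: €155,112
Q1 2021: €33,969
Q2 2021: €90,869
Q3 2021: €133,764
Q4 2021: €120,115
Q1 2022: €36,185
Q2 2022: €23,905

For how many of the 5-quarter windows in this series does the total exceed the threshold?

5

Q1 2020–Q1 2021: €4,027 + €33,709 + €109,099 + €155,112 + €33,969 = €335,916 (under)
Q2 2020–Q2 2021: €33,709 + €109,099 + €155,112 + €33,969 + €90,869 = €422,758 (over)
Q3 2020–Q3 2021: €109,099 + €155,112 + €33,969 + €90,869 + €133,764 = €522,813 (over)
Q4 2020–Q4 2021: €155,112 + €33,969 + €90,869 + €133,764 + €120,115 = €533,829 (over)
Q1 2021–Q1 2022: €33,969 + €90,869 + €133,764 + €120,115 + €36,185 = €414,902 (over)
Q2 2021–Q2 2022: €90,869 + €133,764 + €120,115 + €36,185 + €23,905 = €404,838 (over)
5 windows exceed the threshold.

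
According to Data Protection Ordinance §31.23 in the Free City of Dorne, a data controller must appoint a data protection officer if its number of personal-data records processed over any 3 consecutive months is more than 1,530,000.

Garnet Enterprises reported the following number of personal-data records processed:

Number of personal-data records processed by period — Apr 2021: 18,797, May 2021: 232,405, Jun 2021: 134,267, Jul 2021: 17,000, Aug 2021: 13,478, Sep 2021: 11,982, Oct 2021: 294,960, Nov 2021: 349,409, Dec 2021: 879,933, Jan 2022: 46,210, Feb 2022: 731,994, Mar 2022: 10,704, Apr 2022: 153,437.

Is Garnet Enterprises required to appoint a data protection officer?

Yes

Apr 2021–Jun 2021: 18,797 + 232,405 + 134,267 = 385,469 (under)
May 2021–Jul 2021: 232,405 + 134,267 + 17,000 = 383,672 (under)
Jun 2021–Aug 2021: 134,267 + 17,000 + 13,478 = 164,745 (under)
Jul 2021–Sep 2021: 17,000 + 13,478 + 11,982 = 42,460 (under)
Aug 2021–Oct 2021: 13,478 + 11,982 + 294,960 = 320,420 (under)
Sep 2021–Nov 2021: 11,982 + 294,960 + 349,409 = 656,351 (under)
Oct 2021–Dec 2021: 294,960 + 349,409 + 879,933 = 1,524,302 (under)
Nov 2021–Jan 2022: 349,409 + 879,933 + 46,210 = 1,275,552 (under)
Dec 2021–Feb 2022: 879,933 + 46,210 + 731,994 = 1,658,137 (over)
Jan 2022–Mar 2022: 46,210 + 731,994 + 10,704 = 788,908 (under)
Feb 2022–Apr 2022: 731,994 + 10,704 + 153,437 = 896,135 (under)
At least one window exceeds 1,530,000.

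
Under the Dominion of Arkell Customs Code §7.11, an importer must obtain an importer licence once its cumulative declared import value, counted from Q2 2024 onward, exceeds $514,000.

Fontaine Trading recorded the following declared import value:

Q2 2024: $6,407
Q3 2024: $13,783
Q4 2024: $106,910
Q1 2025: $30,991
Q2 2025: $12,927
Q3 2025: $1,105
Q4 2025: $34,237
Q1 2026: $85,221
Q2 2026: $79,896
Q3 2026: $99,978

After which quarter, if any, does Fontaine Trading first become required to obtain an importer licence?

Through Q2 2024: $6,407
Through Q3 2024: $20,190
Through Q4 2024: $127,100
Through Q1 2025: $158,091
Through Q2 2025: $171,018
Through Q3 2025: $172,123
Through Q4 2025: $206,360
Through Q1 2026: $291,581
Through Q2 2026: $371,477
Through Q3 2026: $471,455
Final cumulative total $471,455 ≤ $514,000; the threshold is never exceeded.

Not triggered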